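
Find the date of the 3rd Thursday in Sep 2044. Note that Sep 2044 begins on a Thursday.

Sep 2044 begins on a Thursday, so the first Thursday is Sep 1.
The 3rd Thursday is 2 weeks later: 1 + 14 = 15.

Sep 15, 2044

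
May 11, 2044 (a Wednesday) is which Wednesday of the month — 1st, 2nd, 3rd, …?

2nd

Day 11 falls in week ⌈11/7⌉ of the month.
Days 1–7 hold the 1st Wednesday, 8–14 the 2nd, 15–21 the 3rd, 22–28 the 4th, 29–31 the 5th.
11 is in the range for the 2nd.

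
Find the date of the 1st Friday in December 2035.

December 2035 begins on a Saturday, so the first Friday is December 7 (6 days later).

2035-12-07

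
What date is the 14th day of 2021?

2021-01-14

14 into January → January 14.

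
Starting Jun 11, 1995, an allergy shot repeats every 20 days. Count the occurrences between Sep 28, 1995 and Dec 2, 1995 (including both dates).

3

Occurrences land 20·i days after Jun 11, 1995 for i = 0, 1, 2, …
Sep 28, 1995 is 109 days after the start; 109 ÷ 20 = 5 remainder 9; since the remainder is 9, round up to i = 6. First occurrence in the window: #7 on Oct 9, 1995 (6×20 = 120 days in).
Dec 2, 1995 is 174 days after the start; 174 ÷ 20 = 8 remainder 14. Last occurrence in the window: #9 on Nov 18, 1995.
Occurrences #7 through #9: 3 in total.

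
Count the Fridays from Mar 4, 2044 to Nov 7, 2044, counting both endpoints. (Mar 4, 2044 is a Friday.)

36

Mar 4, 2044 is a Friday; the first Friday on or after it is Mar 4, 2044.
From Mar 4, 2044 to Nov 7, 2044: 27 + 30 + 31 + 30 + 31 + 31 + 30 + 31 + 7 = 248 days (rest of Mar, Apr, May, Jun, Jul, Aug, Sep, Oct, Nov).
248 ÷ 7 = 35 full weeks with remainder 3, so 35 more Fridays after the first → 36.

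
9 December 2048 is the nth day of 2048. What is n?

Days in months before December: 31 + 29 + 31 + 30 + 31 + 30 + 31 + 31 + 30 + 31 + 30 = 335.
Plus 9 days into December → day 344.

344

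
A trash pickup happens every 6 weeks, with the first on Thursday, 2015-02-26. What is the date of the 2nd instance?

The 2nd occurrence is 1 interval after the first: 1 × 42 = 42 days after 2015-02-26.
February has 28 days — 2 days to the end of February leaves 40.
March has 31 days (9 left).
9 days into April → 2015-04-09.

2015-04-09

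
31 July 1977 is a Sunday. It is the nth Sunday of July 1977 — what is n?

5th

Day 31 falls in week ⌈31/7⌉ of the month.
Days 1–7 hold the 1st Sunday, 8–14 the 2nd, 15–21 the 3rd, 22–28 the 4th, 29–31 the 5th.
31 is in the range for the 5th.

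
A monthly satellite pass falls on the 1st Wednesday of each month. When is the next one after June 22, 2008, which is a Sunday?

June 2008 starts on a Sunday, so its 1st Wednesday is June 4, 2008 (3 days in).
That is not after June 22, 2008, so look at July 2008.
July 2008 starts on a Tuesday, so its 1st Wednesday is July 2, 2008 (1 day in).

July 2, 2008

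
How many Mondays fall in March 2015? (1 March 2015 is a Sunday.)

1 March 2015 is a Sunday; the first Monday on or after it is 2 March 2015 (1 day later).
From 2 March 2015 to 31 March 2015 is 31 − 2 = 29 days.
29 ÷ 7 = 4 full weeks with remainder 1, so 4 more Mondays after the first → 5.

5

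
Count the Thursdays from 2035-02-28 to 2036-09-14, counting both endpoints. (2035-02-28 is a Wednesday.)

2035-02-28 is a Wednesday; the first Thursday on or after it is 2035-03-01 (1 day later).
From 2035-03-01 to 2036-09-14: 305 + 258 = 563 days (rest of 2035, to 2036-09-14 in 2036).
563 ÷ 7 = 80 full weeks with remainder 3, so 80 more Thursdays after the first → 81.

81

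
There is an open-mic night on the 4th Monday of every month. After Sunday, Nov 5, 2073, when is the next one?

Nov 2073 starts on a Wednesday; its first Monday is the 6th, so the 4th Monday is the 27th — Nov 27, 2073.
Nov 27, 2073 is after Nov 5, 2073, so that is the next one.

Nov 27, 2073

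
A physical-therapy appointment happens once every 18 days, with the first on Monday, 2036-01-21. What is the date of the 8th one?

2036-05-26

The 8th occurrence is 7 intervals after the first: 7 × 18 = 126 days after 2036-01-21.
January has 31 days — 10 days to the end of January leaves 116.
February has 29 days (87 left).
March has 31 days (56 left).
April has 30 days (26 left).
26 days into May → 2036-05-26.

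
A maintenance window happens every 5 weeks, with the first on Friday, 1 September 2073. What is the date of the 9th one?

The 9th occurrence is 8 intervals after the first: 8 × 35 = 280 days after 1 September 2073.
September has 30 days — 29 days to the end of September leaves 251.
October has 31 days (220 left).
November has 30 days (190 left).
December has 31 days (159 left).
January has 31 days (128 left).
February has 28 days (100 left).
March has 31 days (69 left).
April has 30 days (39 left).
May has 31 days (8 left).
8 days into June → 8 June 2074.

8 June 2074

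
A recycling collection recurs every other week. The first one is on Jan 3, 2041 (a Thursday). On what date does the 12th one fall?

The 12th occurrence is 11 intervals after the first: 11 × 14 = 154 days after Jan 3, 2041.
Jan has 31 days — 28 days to the end of Jan leaves 126.
Feb has 28 days (98 left).
Mar has 31 days (67 left).
Apr has 30 days (37 left).
May has 31 days (6 left).
6 days into Jun → Jun 6, 2041.

Jun 6, 2041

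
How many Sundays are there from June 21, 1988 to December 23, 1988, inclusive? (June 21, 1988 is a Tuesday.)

26

June 21, 1988 is a Tuesday; the first Sunday on or after it is June 26, 1988 (5 days later).
From June 26, 1988 to December 23, 1988: 4 + 31 + 31 + 30 + 31 + 30 + 23 = 180 days (rest of June, July, August, September, October, November, December).
180 ÷ 7 = 25 full weeks with remainder 5, so 25 more Sundays after the first → 26.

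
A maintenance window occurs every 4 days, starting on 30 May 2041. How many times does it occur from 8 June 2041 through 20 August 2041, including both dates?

Occurrences land 4·i days after 30 May 2041 for i = 0, 1, 2, …
8 June 2041 is 9 days after the start; 9 ÷ 4 = 2 remainder 1; since the remainder is 1, round up to i = 3. First occurrence in the window: #4 on 11 June 2041 (3×4 = 12 days in).
20 August 2041 is 82 days after the start; 82 ÷ 4 = 20 remainder 2. Last occurrence in the window: #21 on 18 August 2041.
Occurrences #4 through #21: 18 in total.

18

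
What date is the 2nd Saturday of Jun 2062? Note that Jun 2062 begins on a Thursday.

Jun 2062 begins on a Thursday, so the first Saturday is Jun 3 (2 days later).
The 2nd Saturday is 1 weeks later: 3 + 7 = 10.

Jun 10, 2062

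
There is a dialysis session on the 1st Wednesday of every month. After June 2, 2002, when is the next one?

June 2002 starts on a Saturday, so its 1st Wednesday is June 5, 2002 (4 days in).
June 5, 2002 is after June 2, 2002, so that is the next one.

June 5, 2002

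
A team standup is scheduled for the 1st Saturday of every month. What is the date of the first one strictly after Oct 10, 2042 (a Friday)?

Oct 2042 starts on a Wednesday, so its 1st Saturday is Oct 4, 2042 (3 days in).
That is not after Oct 10, 2042, so look at Nov 2042.
Nov 2042 starts on a Saturday, so its 1st Saturday is Nov 1, 2042.

Nov 1, 2042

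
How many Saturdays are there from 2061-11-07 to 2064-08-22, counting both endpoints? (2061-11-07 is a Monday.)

145

2061-11-07 is a Monday; the first Saturday on or after it is 2061-11-12 (5 days later).
From 2061-11-12 to 2064-08-22: 49 + 365 + 365 + 235 = 1014 days (rest of 2061, 2062, 2063, to 2064-08-22 in 2064).
1014 ÷ 7 = 144 full weeks with remainder 6, so 144 more Saturdays after the first → 145.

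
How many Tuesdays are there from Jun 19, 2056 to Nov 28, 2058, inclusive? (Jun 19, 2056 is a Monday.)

128

Jun 19, 2056 is a Monday; the first Tuesday on or after it is Jun 20, 2056 (1 day later).
From Jun 20, 2056 to Nov 28, 2058: 194 + 365 + 332 = 891 days (rest of 2056, 2057, to Nov 28, 2058 in 2058).
891 ÷ 7 = 127 full weeks with remainder 2, so 127 more Tuesdays after the first → 128.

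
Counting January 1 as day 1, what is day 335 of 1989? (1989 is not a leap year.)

January has 31 days (335 − 31 = 304 remain).
February has 28 days (304 − 28 = 276 remain).
March has 31 days (276 − 31 = 245 remain).
April has 30 days (245 − 30 = 215 remain).
May has 31 days (215 − 31 = 184 remain).
June has 30 days (184 − 30 = 154 remain).
July has 31 days (154 − 31 = 123 remain).
August has 31 days (123 − 31 = 92 remain).
September has 30 days (92 − 30 = 62 remain).
October has 31 days (62 − 31 = 31 remain).
November has 30 days (31 − 30 = 1 remain).
1 into December → December 1.

December 1, 1989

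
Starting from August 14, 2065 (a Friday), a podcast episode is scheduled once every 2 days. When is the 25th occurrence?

The 25th occurrence is 24 intervals after the first: 24 × 2 = 48 days after August 14, 2065.
August has 31 days — 17 days to the end of August leaves 31.
September has 30 days (1 left).
1 day into October → October 1, 2065.

October 1, 2065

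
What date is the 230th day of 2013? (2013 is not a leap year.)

Aug 18, 2013

Jan has 31 days (230 − 31 = 199 remain).
Feb has 28 days (199 − 28 = 171 remain).
Mar has 31 days (171 − 31 = 140 remain).
Apr has 30 days (140 − 30 = 110 remain).
May has 31 days (110 − 31 = 79 remain).
Jun has 30 days (79 − 30 = 49 remain).
Jul has 31 days (49 − 31 = 18 remain).
18 into Aug → Aug 18.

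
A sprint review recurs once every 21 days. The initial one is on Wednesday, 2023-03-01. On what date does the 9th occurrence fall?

2023-08-16

The 9th occurrence is 8 intervals after the first: 8 × 21 = 168 days after 2023-03-01.
March has 31 days — 30 days to the end of March leaves 138.
April has 30 days (108 left).
May has 31 days (77 left).
June has 30 days (47 left).
July has 31 days (16 left).
16 days into August → 2023-08-16.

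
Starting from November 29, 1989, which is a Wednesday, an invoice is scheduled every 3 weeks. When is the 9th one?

The 9th occurrence is 8 intervals after the first: 8 × 21 = 168 days after November 29, 1989.
November has 30 days — 1 day to the end of November leaves 167.
December has 31 days (136 left).
January has 31 days (105 left).
February has 28 days (77 left).
March has 31 days (46 left).
April has 30 days (16 left).
16 days into May → May 16, 1990.

May 16, 1990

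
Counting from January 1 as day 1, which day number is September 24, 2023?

267

Days in months before September: 31 + 28 + 31 + 30 + 31 + 30 + 31 + 31 = 243.
Plus 24 days into September → day 267.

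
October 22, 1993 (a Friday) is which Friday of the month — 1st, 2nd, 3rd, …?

4th

Day 22 falls in week ⌈22/7⌉ of the month.
Days 1–7 hold the 1st Friday, 8–14 the 2nd, 15–21 the 3rd, 22–28 the 4th, 29–31 the 5th.
22 is in the range for the 4th.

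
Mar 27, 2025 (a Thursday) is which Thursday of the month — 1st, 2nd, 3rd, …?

4th

Day 27 falls in week ⌈27/7⌉ of the month.
Days 1–7 hold the 1st Thursday, 8–14 the 2nd, 15–21 the 3rd, 22–28 the 4th, 29–31 the 5th.
27 is in the range for the 4th.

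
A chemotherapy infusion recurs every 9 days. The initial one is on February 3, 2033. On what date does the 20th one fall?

July 24, 2033

The 20th occurrence is 19 intervals after the first: 19 × 9 = 171 days after February 3, 2033.
February has 28 days — 25 days to the end of February leaves 146.
March has 31 days (115 left).
April has 30 days (85 left).
May has 31 days (54 left).
June has 30 days (24 left).
24 days into July → July 24, 2033.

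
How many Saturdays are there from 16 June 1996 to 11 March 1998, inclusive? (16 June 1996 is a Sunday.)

90

16 June 1996 is a Sunday; the first Saturday on or after it is 22 June 1996 (6 days later).
From 22 June 1996 to 11 March 1998: 192 + 365 + 70 = 627 days (rest of 1996, 1997, to 11 March 1998 in 1998).
627 ÷ 7 = 89 full weeks with remainder 4, so 89 more Saturdays after the first → 90.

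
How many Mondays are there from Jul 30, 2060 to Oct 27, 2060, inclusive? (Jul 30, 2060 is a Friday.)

13

Jul 30, 2060 is a Friday; the first Monday on or after it is Aug 2, 2060 (3 days later).
From Aug 2, 2060 to Oct 27, 2060: 29 + 30 + 27 = 86 days (rest of Aug, Sep, Oct).
86 ÷ 7 = 12 full weeks with remainder 2, so 12 more Mondays after the first → 13.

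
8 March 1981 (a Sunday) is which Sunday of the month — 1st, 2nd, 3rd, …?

2nd

Day 8 falls in week ⌈8/7⌉ of the month.
Days 1–7 hold the 1st Sunday, 8–14 the 2nd, 15–21 the 3rd, 22–28 the 4th, 29–31 the 5th.
8 is in the range for the 2nd.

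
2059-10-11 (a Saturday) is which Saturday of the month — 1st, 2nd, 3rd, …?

2nd

Day 11 falls in week ⌈11/7⌉ of the month.
Days 1–7 hold the 1st Saturday, 8–14 the 2nd, 15–21 the 3rd, 22–28 the 4th, 29–31 the 5th.
11 is in the range for the 2nd.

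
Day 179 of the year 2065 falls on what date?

January has 31 days (179 − 31 = 148 remain).
February has 28 days (148 − 28 = 120 remain).
March has 31 days (120 − 31 = 89 remain).
April has 30 days (89 − 30 = 59 remain).
May has 31 days (59 − 31 = 28 remain).
28 into June → June 28.

28 June 2065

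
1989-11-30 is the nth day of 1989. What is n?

Days in months before November: 31 + 28 + 31 + 30 + 31 + 30 + 31 + 31 + 30 + 31 = 304.
Plus 30 days into November → day 334.

334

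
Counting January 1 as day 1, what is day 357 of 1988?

January has 31 days (357 − 31 = 326 remain).
February has 29 days (326 − 29 = 297 remain).
March has 31 days (297 − 31 = 266 remain).
April has 30 days (266 − 30 = 236 remain).
May has 31 days (236 − 31 = 205 remain).
June has 30 days (205 − 30 = 175 remain).
July has 31 days (175 − 31 = 144 remain).
August has 31 days (144 − 31 = 113 remain).
September has 30 days (113 − 30 = 83 remain).
October has 31 days (83 − 31 = 52 remain).
November has 30 days (52 − 30 = 22 remain).
22 into December → December 22.

December 22, 1988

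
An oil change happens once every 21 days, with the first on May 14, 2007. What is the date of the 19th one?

May 26, 2008

The 19th occurrence is 18 intervals after the first: 18 × 21 = 378 days after May 14, 2007.
May has 31 days — 17 days to the end of May leaves 361.
June has 30 days (331 left).
July has 31 days (300 left).
August has 31 days (269 left).
September has 30 days (239 left).
October has 31 days (208 left).
November has 30 days (178 left).
December has 31 days (147 left).
January has 31 days (116 left).
February has 29 days (87 left).
March has 31 days (56 left).
April has 30 days (26 left).
26 days into May → May 26, 2008.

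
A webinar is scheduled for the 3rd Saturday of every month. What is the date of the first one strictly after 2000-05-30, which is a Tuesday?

2000-06-17

May 2000 starts on a Monday; its first Saturday is the 6th, so the 3rd Saturday is the 20th — 2000-05-20.
That is not after 2000-05-30, so look at June 2000.
June 2000 starts on a Thursday; its first Saturday is the 3rd, so the 3rd Saturday is the 17th — 2000-06-17.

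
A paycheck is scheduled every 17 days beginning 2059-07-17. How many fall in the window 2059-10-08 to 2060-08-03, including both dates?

18

Occurrences land 17·i days after 2059-07-17 for i = 0, 1, 2, …
2059-10-08 is 83 days after the start; 83 ÷ 17 = 4 remainder 15; since the remainder is 15, round up to i = 5. First occurrence in the window: #6 on 2059-10-10 (5×17 = 85 days in).
2060-08-03 is 383 days after the start; 383 ÷ 17 = 22 remainder 9. Last occurrence in the window: #23 on 2060-07-25.
Occurrences #6 through #23: 18 in total.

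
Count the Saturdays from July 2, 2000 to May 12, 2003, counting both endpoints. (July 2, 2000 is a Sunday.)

149

July 2, 2000 is a Sunday; the first Saturday on or after it is July 8, 2000 (6 days later).
From July 8, 2000 to May 12, 2003: 176 + 365 + 365 + 132 = 1038 days (rest of 2000, 2001, 2002, to May 12, 2003 in 2003).
1038 ÷ 7 = 148 full weeks with remainder 2, so 148 more Saturdays after the first → 149.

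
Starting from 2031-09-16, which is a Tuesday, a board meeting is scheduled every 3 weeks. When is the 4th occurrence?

2031-11-18

The 4th occurrence is 3 intervals after the first: 3 × 21 = 63 days after 2031-09-16.
September has 30 days — 14 days to the end of September leaves 49.
October has 31 days (18 left).
18 days into November → 2031-11-18.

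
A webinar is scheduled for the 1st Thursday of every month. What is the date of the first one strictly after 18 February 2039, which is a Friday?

3 March 2039

February 2039 starts on a Tuesday, so its 1st Thursday is 3 February 2039 (2 days in).
That is not after 18 February 2039, so look at March 2039.
March 2039 starts on a Tuesday, so its 1st Thursday is 3 March 2039 (2 days in).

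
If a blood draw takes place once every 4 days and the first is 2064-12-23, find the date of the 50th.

The 50th occurrence is 49 intervals after the first: 49 × 4 = 196 days after 2064-12-23.
December has 31 days — 8 days to the end of December leaves 188.
January has 31 days (157 left).
February has 28 days (129 left).
March has 31 days (98 left).
April has 30 days (68 left).
May has 31 days (37 left).
June has 30 days (7 left).
7 days into July → 2065-07-07.

2065-07-07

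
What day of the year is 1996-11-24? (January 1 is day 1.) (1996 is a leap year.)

Days in months before November: 31 + 29 + 31 + 30 + 31 + 30 + 31 + 31 + 30 + 31 = 305.
Plus 24 days into November → day 329.

329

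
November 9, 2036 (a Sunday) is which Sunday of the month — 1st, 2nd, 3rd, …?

Day 9 falls in week ⌈9/7⌉ of the month.
Days 1–7 hold the 1st Sunday, 8–14 the 2nd, 15–21 the 3rd, 22–28 the 4th, 29–31 the 5th.
9 is in the range for the 2nd.

2nd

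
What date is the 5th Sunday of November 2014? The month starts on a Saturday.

2014-11-30

November 2014 begins on a Saturday, so the first Sunday is November 2 (1 day later).
The 5th Sunday is 4 weeks later: 2 + 28 = 30.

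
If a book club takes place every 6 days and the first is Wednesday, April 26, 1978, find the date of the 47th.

The 47th occurrence is 46 intervals after the first: 46 × 6 = 276 days after April 26, 1978.
April has 30 days — 4 days to the end of April leaves 272.
May has 31 days (241 left).
June has 30 days (211 left).
July has 31 days (180 left).
August has 31 days (149 left).
September has 30 days (119 left).
October has 31 days (88 left).
November has 30 days (58 left).
December has 31 days (27 left).
27 days into January → January 27, 1979.

January 27, 1979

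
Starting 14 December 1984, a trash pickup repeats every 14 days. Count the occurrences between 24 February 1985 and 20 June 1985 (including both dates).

8

Occurrences land 14·i days after 14 December 1984 for i = 0, 1, 2, …
24 February 1985 is 72 days after the start; 72 ÷ 14 = 5 remainder 2; since the remainder is 2, round up to i = 6. First occurrence in the window: #7 on 8 March 1985 (6×14 = 84 days in).
20 June 1985 is 188 days after the start; 188 ÷ 14 = 13 remainder 6. Last occurrence in the window: #14 on 14 June 1985.
Occurrences #7 through #14: 8 in total.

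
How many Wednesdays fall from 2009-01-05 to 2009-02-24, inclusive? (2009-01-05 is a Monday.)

7

2009-01-05 is a Monday; the first Wednesday on or after it is 2009-01-07 (2 days later).
From 2009-01-07 to 2009-02-24: 24 + 24 = 48 days (rest of January, February).
48 ÷ 7 = 6 full weeks with remainder 6, so 6 more Wednesdays after the first → 7.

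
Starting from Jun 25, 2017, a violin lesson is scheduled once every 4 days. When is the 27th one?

Oct 7, 2017

The 27th occurrence is 26 intervals after the first: 26 × 4 = 104 days after Jun 25, 2017.
Jun has 30 days — 5 days to the end of Jun leaves 99.
Jul has 31 days (68 left).
Aug has 31 days (37 left).
Sep has 30 days (7 left).
7 days into Oct → Oct 7, 2017.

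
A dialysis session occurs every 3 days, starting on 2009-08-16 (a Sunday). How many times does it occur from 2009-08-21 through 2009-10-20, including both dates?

Occurrences land 3·i days after 2009-08-16 for i = 0, 1, 2, …
2009-08-21 is 5 days after the start; 5 ÷ 3 = 1 remainder 2; since the remainder is 2, round up to i = 2. First occurrence in the window: #3 on 2009-08-22 (2×3 = 6 days in).
2009-10-20 is 65 days after the start; 65 ÷ 3 = 21 remainder 2. Last occurrence in the window: #22 on 2009-10-18.
Occurrences #3 through #22: 20 in total.

20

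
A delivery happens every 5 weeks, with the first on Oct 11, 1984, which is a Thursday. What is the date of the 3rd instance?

The 3rd occurrence is 2 intervals after the first: 2 × 35 = 70 days after Oct 11, 1984.
Oct has 31 days — 20 days to the end of Oct leaves 50.
Nov has 30 days (20 left).
20 days into Dec → Dec 20, 1984.

Dec 20, 1984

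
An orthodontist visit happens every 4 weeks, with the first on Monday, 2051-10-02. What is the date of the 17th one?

The 17th occurrence is 16 intervals after the first: 16 × 28 = 448 days after 2051-10-02.
October has 31 days — 29 days to the end of October leaves 419.
From end of October to end of 2051 is 61 days (358 left).
January has 31 days (327 left).
February has 29 days (298 left).
March has 31 days (267 left).
April has 30 days (237 left).
May has 31 days (206 left).
June has 30 days (176 left).
July has 31 days (145 left).
August has 31 days (114 left).
September has 30 days (84 left).
October has 31 days (53 left).
November has 30 days (23 left).
23 days into December → 2052-12-23.

2052-12-23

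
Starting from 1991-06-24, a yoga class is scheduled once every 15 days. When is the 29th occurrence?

The 29th occurrence is 28 intervals after the first: 28 × 15 = 420 days after 1991-06-24.
June has 30 days — 6 days to the end of June leaves 414.
From end of June to end of 1991 is 184 days (230 left).
January has 31 days (199 left).
February has 29 days (170 left).
March has 31 days (139 left).
April has 30 days (109 left).
May has 31 days (78 left).
June has 30 days (48 left).
July has 31 days (17 left).
17 days into August → 1992-08-17.

1992-08-17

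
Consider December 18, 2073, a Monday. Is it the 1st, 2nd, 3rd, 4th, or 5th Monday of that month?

3rd

Day 18 falls in week ⌈18/7⌉ of the month.
Days 1–7 hold the 1st Monday, 8–14 the 2nd, 15–21 the 3rd, 22–28 the 4th, 29–31 the 5th.
18 is in the range for the 3rd.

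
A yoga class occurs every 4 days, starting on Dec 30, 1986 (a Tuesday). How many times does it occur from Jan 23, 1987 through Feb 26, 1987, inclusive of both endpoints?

Occurrences land 4·i days after Dec 30, 1986 for i = 0, 1, 2, …
Jan 23, 1987 is 24 days after the start; 24 ÷ 4 = 6 remainder 0. First occurrence in the window: #7 on Jan 23, 1987 (6×4 = 24 days in).
Feb 26, 1987 is 58 days after the start; 58 ÷ 4 = 14 remainder 2. Last occurrence in the window: #15 on Feb 24, 1987.
Occurrences #7 through #15: 9 in total.

9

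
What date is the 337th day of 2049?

January has 31 days (337 − 31 = 306 remain).
February has 28 days (306 − 28 = 278 remain).
March has 31 days (278 − 31 = 247 remain).
April has 30 days (247 − 30 = 217 remain).
May has 31 days (217 − 31 = 186 remain).
June has 30 days (186 − 30 = 156 remain).
July has 31 days (156 − 31 = 125 remain).
August has 31 days (125 − 31 = 94 remain).
September has 30 days (94 − 30 = 64 remain).
October has 31 days (64 − 31 = 33 remain).
November has 30 days (33 − 30 = 3 remain).
3 into December → December 3.

2049-12-03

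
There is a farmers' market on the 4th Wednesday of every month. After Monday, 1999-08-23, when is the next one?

1999-08-25

August 1999 starts on a Sunday; its first Wednesday is the 4th, so the 4th Wednesday is the 25th — 1999-08-25.
1999-08-25 is after 1999-08-23, so that is the next one.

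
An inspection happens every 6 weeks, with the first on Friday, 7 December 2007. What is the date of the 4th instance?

11 April 2008

The 4th occurrence is 3 intervals after the first: 3 × 42 = 126 days after 7 December 2007.
December has 31 days — 24 days to the end of December leaves 102.
January has 31 days (71 left).
February has 29 days (42 left).
March has 31 days (11 left).
11 days into April → 11 April 2008.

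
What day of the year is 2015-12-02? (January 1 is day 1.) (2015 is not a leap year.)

336

Days in months before December: 31 + 28 + 31 + 30 + 31 + 30 + 31 + 31 + 30 + 31 + 30 = 334.
Plus 2 days into December → day 336.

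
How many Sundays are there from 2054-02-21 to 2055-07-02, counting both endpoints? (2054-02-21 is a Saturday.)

2054-02-21 is a Saturday; the first Sunday on or after it is 2054-02-22 (1 day later).
From 2054-02-22 to 2055-07-02: 312 + 183 = 495 days (rest of 2054, to 2055-07-02 in 2055).
495 ÷ 7 = 70 full weeks with remainder 5, so 70 more Sundays after the first → 71.

71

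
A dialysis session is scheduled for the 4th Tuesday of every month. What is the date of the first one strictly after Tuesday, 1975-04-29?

April 1975 starts on a Tuesday; its first Tuesday is the 1st, so the 4th Tuesday is the 22nd — 1975-04-22.
That is not after 1975-04-29, so look at May 1975.
May 1975 starts on a Thursday; its first Tuesday is the 6th, so the 4th Tuesday is the 27th — 1975-05-27.

1975-05-27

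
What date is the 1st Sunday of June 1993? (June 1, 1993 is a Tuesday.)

June 6, 1993

June 1993 begins on a Tuesday, so the first Sunday is June 6 (5 days later).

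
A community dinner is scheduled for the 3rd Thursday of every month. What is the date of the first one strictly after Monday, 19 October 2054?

19 November 2054

October 2054 starts on a Thursday; its first Thursday is the 1st, so the 3rd Thursday is the 15th — 15 October 2054.
That is not after 19 October 2054, so look at November 2054.
November 2054 starts on a Sunday; its first Thursday is the 5th, so the 3rd Thursday is the 19th — 19 November 2054.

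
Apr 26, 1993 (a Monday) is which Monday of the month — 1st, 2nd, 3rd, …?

4th

Day 26 falls in week ⌈26/7⌉ of the month.
Days 1–7 hold the 1st Monday, 8–14 the 2nd, 15–21 the 3rd, 22–28 the 4th, 29–31 the 5th.
26 is in the range for the 4th.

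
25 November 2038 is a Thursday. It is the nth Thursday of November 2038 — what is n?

Day 25 falls in week ⌈25/7⌉ of the month.
Days 1–7 hold the 1st Thursday, 8–14 the 2nd, 15–21 the 3rd, 22–28 the 4th, 29–31 the 5th.
25 is in the range for the 4th.

4th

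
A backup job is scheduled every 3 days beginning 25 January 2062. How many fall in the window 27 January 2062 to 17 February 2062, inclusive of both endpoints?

Occurrences land 3·i days after 25 January 2062 for i = 0, 1, 2, …
27 January 2062 is 2 days after the start; 2 ÷ 3 = 0 remainder 2; since the remainder is 2, round up to i = 1. First occurrence in the window: #2 on 28 January 2062 (1×3 = 3 days in).
17 February 2062 is 23 days after the start; 23 ÷ 3 = 7 remainder 2. Last occurrence in the window: #8 on 15 February 2062.
Occurrences #2 through #8: 7 in total.

7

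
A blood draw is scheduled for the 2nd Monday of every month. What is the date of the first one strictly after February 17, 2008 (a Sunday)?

March 10, 2008

February 2008 starts on a Friday; its first Monday is the 4th, so the 2nd Monday is the 11th — February 11, 2008.
That is not after February 17, 2008, so look at March 2008.
March 2008 starts on a Saturday; its first Monday is the 3rd, so the 2nd Monday is the 10th — March 10, 2008.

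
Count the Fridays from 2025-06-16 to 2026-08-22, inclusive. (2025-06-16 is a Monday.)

62

2025-06-16 is a Monday; the first Friday on or after it is 2025-06-20 (4 days later).
From 2025-06-20 to 2026-08-22: 194 + 234 = 428 days (rest of 2025, to 2026-08-22 in 2026).
428 ÷ 7 = 61 full weeks with remainder 1, so 61 more Fridays after the first → 62.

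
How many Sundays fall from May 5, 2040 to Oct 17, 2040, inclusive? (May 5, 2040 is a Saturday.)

24

May 5, 2040 is a Saturday; the first Sunday on or after it is May 6, 2040 (1 day later).
From May 6, 2040 to Oct 17, 2040: 25 + 30 + 31 + 31 + 30 + 17 = 164 days (rest of May, Jun, Jul, Aug, Sep, Oct).
164 ÷ 7 = 23 full weeks with remainder 3, so 23 more Sundays after the first → 24.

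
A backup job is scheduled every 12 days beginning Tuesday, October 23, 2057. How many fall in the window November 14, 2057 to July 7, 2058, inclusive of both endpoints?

Occurrences land 12·i days after October 23, 2057 for i = 0, 1, 2, …
November 14, 2057 is 22 days after the start; 22 ÷ 12 = 1 remainder 10; since the remainder is 10, round up to i = 2. First occurrence in the window: #3 on November 16, 2057 (2×12 = 24 days in).
July 7, 2058 is 257 days after the start; 257 ÷ 12 = 21 remainder 5. Last occurrence in the window: #22 on July 2, 2058.
Occurrences #3 through #22: 20 in total.

20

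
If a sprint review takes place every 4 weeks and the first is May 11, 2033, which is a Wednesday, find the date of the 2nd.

Jun 8, 2033

The 2nd occurrence is 1 interval after the first: 1 × 28 = 28 days after May 11, 2033.
May has 31 days — 20 days to the end of May leaves 8.
8 days into Jun → Jun 8, 2033.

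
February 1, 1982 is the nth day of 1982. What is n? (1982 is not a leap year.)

Days in months before February: 31 = 31.
Plus 1 day into February → day 32.

32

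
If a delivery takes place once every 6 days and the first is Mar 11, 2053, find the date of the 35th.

The 35th occurrence is 34 intervals after the first: 34 × 6 = 204 days after Mar 11, 2053.
Mar has 31 days — 20 days to the end of Mar leaves 184.
Apr has 30 days (154 left).
May has 31 days (123 left).
Jun has 30 days (93 left).
Jul has 31 days (62 left).
Aug has 31 days (31 left).
Sep has 30 days (1 left).
1 day into Oct → Oct 1, 2053.

Oct 1, 2053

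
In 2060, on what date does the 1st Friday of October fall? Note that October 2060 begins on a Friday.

2060-10-01

October 2060 begins on a Friday, so the first Friday is October 1.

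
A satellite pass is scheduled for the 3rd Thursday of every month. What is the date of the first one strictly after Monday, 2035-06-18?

2035-06-21

June 2035 starts on a Friday; its first Thursday is the 7th, so the 3rd Thursday is the 21st — 2035-06-21.
2035-06-21 is after 2035-06-18, so that is the next one.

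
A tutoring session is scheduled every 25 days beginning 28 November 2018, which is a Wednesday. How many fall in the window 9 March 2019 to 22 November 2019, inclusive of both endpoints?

10

Occurrences land 25·i days after 28 November 2018 for i = 0, 1, 2, …
9 March 2019 is 101 days after the start; 101 ÷ 25 = 4 remainder 1; since the remainder is 1, round up to i = 5. First occurrence in the window: #6 on 2 April 2019 (5×25 = 125 days in).
22 November 2019 is 359 days after the start; 359 ÷ 25 = 14 remainder 9. Last occurrence in the window: #15 on 13 November 2019.
Occurrences #6 through #15: 10 in total.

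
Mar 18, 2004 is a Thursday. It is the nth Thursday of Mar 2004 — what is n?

Day 18 falls in week ⌈18/7⌉ of the month.
Days 1–7 hold the 1st Thursday, 8–14 the 2nd, 15–21 the 3rd, 22–28 the 4th, 29–31 the 5th.
18 is in the range for the 3rd.

3rd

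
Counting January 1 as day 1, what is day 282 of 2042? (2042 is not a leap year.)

October 9, 2042

January has 31 days (282 − 31 = 251 remain).
February has 28 days (251 − 28 = 223 remain).
March has 31 days (223 − 31 = 192 remain).
April has 30 days (192 − 30 = 162 remain).
May has 31 days (162 − 31 = 131 remain).
June has 30 days (131 − 30 = 101 remain).
July has 31 days (101 − 31 = 70 remain).
August has 31 days (70 − 31 = 39 remain).
September has 30 days (39 − 30 = 9 remain).
9 into October → October 9.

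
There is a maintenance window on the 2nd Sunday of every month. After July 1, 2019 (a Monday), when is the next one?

July 14, 2019

July 2019 starts on a Monday; its first Sunday is the 7th, so the 2nd Sunday is the 14th — July 14, 2019.
July 14, 2019 is after July 1, 2019, so that is the next one.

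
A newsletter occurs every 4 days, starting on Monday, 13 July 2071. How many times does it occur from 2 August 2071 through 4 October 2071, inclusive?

Occurrences land 4·i days after 13 July 2071 for i = 0, 1, 2, …
2 August 2071 is 20 days after the start; 20 ÷ 4 = 5 remainder 0. First occurrence in the window: #6 on 2 August 2071 (5×4 = 20 days in).
4 October 2071 is 83 days after the start; 83 ÷ 4 = 20 remainder 3. Last occurrence in the window: #21 on 1 October 2071.
Occurrences #6 through #21: 16 in total.

16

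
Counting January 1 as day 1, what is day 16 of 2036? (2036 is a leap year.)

16 into January → January 16.

16 January 2036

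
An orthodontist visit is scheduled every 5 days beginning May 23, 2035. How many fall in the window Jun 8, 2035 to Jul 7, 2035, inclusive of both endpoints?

6

Occurrences land 5·i days after May 23, 2035 for i = 0, 1, 2, …
Jun 8, 2035 is 16 days after the start; 16 ÷ 5 = 3 remainder 1; since the remainder is 1, round up to i = 4. First occurrence in the window: #5 on Jun 12, 2035 (4×5 = 20 days in).
Jul 7, 2035 is 45 days after the start; 45 ÷ 5 = 9 remainder 0. Last occurrence in the window: #10 on Jul 7, 2035.
Occurrences #5 through #10: 6 in total.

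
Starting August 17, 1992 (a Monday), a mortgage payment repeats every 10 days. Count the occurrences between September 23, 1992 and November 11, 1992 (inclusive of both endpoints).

Occurrences land 10·i days after August 17, 1992 for i = 0, 1, 2, …
September 23, 1992 is 37 days after the start; 37 ÷ 10 = 3 remainder 7; since the remainder is 7, round up to i = 4. First occurrence in the window: #5 on September 26, 1992 (4×10 = 40 days in).
November 11, 1992 is 86 days after the start; 86 ÷ 10 = 8 remainder 6. Last occurrence in the window: #9 on November 5, 1992.
Occurrences #5 through #9: 5 in total.

5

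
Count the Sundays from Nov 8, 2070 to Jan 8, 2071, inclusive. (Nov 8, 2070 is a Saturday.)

9

Nov 8, 2070 is a Saturday; the first Sunday on or after it is Nov 9, 2070 (1 day later).
From Nov 9, 2070 to Jan 8, 2071: 21 + 31 + 8 = 60 days (rest of Nov, Dec, Jan).
60 ÷ 7 = 8 full weeks with remainder 4, so 8 more Sundays after the first → 9.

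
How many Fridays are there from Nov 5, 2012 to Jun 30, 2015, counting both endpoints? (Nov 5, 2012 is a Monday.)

138

Nov 5, 2012 is a Monday; the first Friday on or after it is Nov 9, 2012 (4 days later).
From Nov 9, 2012 to Jun 30, 2015: 52 + 365 + 365 + 181 = 963 days (rest of 2012, 2013, 2014, to Jun 30, 2015 in 2015).
963 ÷ 7 = 137 full weeks with remainder 4, so 137 more Fridays after the first → 138.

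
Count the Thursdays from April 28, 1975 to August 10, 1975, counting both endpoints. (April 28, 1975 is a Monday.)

April 28, 1975 is a Monday; the first Thursday on or after it is May 1, 1975 (3 days later).
From May 1, 1975 to August 10, 1975: 30 + 30 + 31 + 10 = 101 days (rest of May, June, July, August).
101 ÷ 7 = 14 full weeks with remainder 3, so 14 more Thursdays after the first → 15.

15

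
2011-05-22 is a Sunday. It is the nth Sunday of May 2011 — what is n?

4th

Day 22 falls in week ⌈22/7⌉ of the month.
Days 1–7 hold the 1st Sunday, 8–14 the 2nd, 15–21 the 3rd, 22–28 the 4th, 29–31 the 5th.
22 is in the range for the 4th.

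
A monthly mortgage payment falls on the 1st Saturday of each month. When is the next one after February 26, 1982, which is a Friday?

February 1982 starts on a Monday, so its 1st Saturday is February 6, 1982 (5 days in).
That is not after February 26, 1982, so look at March 1982.
March 1982 starts on a Monday, so its 1st Saturday is March 6, 1982 (5 days in).

March 6, 1982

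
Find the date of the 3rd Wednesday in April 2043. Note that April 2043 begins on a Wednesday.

15 April 2043

April 2043 begins on a Wednesday, so the first Wednesday is April 1.
The 3rd Wednesday is 2 weeks later: 1 + 14 = 15.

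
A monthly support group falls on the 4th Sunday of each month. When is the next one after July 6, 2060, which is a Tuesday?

July 2060 starts on a Thursday; its first Sunday is the 4th, so the 4th Sunday is the 25th — July 25, 2060.
July 25, 2060 is after July 6, 2060, so that is the next one.

July 25, 2060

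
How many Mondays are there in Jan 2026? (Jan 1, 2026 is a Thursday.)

Jan 1, 2026 is a Thursday; the first Monday on or after it is Jan 5, 2026 (4 days later).
From Jan 5, 2026 to Jan 31, 2026 is 31 − 5 = 26 days.
26 ÷ 7 = 3 full weeks with remainder 5, so 3 more Mondays after the first → 4.

4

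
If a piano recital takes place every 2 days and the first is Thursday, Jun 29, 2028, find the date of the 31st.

The 31st occurrence is 30 intervals after the first: 30 × 2 = 60 days after Jun 29, 2028.
Jun has 30 days — 1 day to the end of Jun leaves 59.
Jul has 31 days (28 left).
28 days into Aug → Aug 28, 2028.

Aug 28, 2028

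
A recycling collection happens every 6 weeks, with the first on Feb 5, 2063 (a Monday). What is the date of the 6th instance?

Sep 3, 2063

The 6th occurrence is 5 intervals after the first: 5 × 42 = 210 days after Feb 5, 2063.
Feb has 28 days — 23 days to the end of Feb leaves 187.
Mar has 31 days (156 left).
Apr has 30 days (126 left).
May has 31 days (95 left).
Jun has 30 days (65 left).
Jul has 31 days (34 left).
Aug has 31 days (3 left).
3 days into Sep → Sep 3, 2063.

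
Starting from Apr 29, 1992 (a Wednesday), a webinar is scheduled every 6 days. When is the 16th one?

Jul 28, 1992

The 16th occurrence is 15 intervals after the first: 15 × 6 = 90 days after Apr 29, 1992.
Apr has 30 days — 1 day to the end of Apr leaves 89.
May has 31 days (58 left).
Jun has 30 days (28 left).
28 days into Jul → Jul 28, 1992.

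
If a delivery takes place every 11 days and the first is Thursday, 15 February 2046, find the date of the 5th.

The 5th occurrence is 4 intervals after the first: 4 × 11 = 44 days after 15 February 2046.
February has 28 days — 13 days to the end of February leaves 31.
31 days into March → 31 March 2046.

31 March 2046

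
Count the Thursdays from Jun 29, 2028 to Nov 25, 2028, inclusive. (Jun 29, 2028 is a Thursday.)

Jun 29, 2028 is a Thursday; the first Thursday on or after it is Jun 29, 2028.
From Jun 29, 2028 to Nov 25, 2028: 1 + 31 + 31 + 30 + 31 + 25 = 149 days (rest of Jun, Jul, Aug, Sep, Oct, Nov).
149 ÷ 7 = 21 full weeks with remainder 2, so 21 more Thursdays after the first → 22.

22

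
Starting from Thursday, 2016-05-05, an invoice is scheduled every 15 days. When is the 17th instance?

The 17th occurrence is 16 intervals after the first: 16 × 15 = 240 days after 2016-05-05.
May has 31 days — 26 days to the end of May leaves 214.
June has 30 days (184 left).
July has 31 days (153 left).
August has 31 days (122 left).
September has 30 days (92 left).
October has 31 days (61 left).
November has 30 days (31 left).
31 days into December → 2016-12-31.

2016-12-31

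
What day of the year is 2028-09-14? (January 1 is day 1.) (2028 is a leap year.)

258

Days in months before September: 31 + 29 + 31 + 30 + 31 + 30 + 31 + 31 = 244.
Plus 14 days into September → day 258.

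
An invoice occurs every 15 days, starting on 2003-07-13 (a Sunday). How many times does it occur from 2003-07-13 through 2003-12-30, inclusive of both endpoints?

12

Occurrences land 15·i days after 2003-07-13 for i = 0, 1, 2, …
The window opens on the start date, so the first occurrence inside is #1 on 2003-07-13.
2003-12-30 is 170 days after the start; 170 ÷ 15 = 11 remainder 5. Last occurrence in the window: #12 on 2003-12-25.
Occurrences #1 through #12: 12 in total.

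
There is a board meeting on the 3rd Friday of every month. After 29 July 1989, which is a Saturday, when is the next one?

July 1989 starts on a Saturday; its first Friday is the 7th, so the 3rd Friday is the 21st — 21 July 1989.
That is not after 29 July 1989, so look at August 1989.
August 1989 starts on a Tuesday; its first Friday is the 4th, so the 3rd Friday is the 18th — 18 August 1989.

18 August 1989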